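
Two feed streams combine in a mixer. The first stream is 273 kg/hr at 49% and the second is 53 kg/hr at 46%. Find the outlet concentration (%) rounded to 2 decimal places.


Mass balance on solute: F1*x1 + F2*x2 = F3*x3
F3 = F1 + F2 = 273 + 53 = 326 kg/hr
x3 = (F1*x1 + F2*x2)/F3
x3 = (273*0.49 + 53*0.46) / 326
x3 = 48.51%


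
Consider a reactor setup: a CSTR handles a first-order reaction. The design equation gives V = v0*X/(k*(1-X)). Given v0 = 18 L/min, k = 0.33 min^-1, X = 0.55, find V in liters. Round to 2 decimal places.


V = v0 * X / (k * (1 - X))
V = 18 * 0.55 / (0.33 * (1 - 0.55))
V = 9.9 / (0.33 * 0.45)
V = 9.9 / 0.1485
V = 66.67 L


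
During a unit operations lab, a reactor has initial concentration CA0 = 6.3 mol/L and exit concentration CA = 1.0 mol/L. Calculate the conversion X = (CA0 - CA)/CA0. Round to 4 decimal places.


X = (CA0 - CA) / CA0
X = (6.3 - 1.0) / 6.3
X = 5.3 / 6.3
X = 0.8413


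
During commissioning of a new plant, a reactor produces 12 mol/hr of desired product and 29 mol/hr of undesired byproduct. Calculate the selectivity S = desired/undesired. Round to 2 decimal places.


S = desired product rate / undesired product rate
S = 12 / 29
S = 0.41


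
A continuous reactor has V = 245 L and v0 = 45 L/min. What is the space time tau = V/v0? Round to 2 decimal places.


tau = V / v0
tau = 245 / 45
tau = 5.44 min


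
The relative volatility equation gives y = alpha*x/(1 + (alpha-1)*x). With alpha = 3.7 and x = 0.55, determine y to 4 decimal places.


y = alpha*x / (1 + (alpha-1)*x)
y = 3.7*0.55 / (1 + (3.7-1)*0.55)
y = 2.035 / (1 + 1.485)
y = 2.035 / 2.485
y = 0.8189


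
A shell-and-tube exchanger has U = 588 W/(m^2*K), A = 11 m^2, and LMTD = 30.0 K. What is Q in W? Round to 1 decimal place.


Q = U * A * LMTD
Q = 588 * 11 * 30.0
Q = 194040.0 W


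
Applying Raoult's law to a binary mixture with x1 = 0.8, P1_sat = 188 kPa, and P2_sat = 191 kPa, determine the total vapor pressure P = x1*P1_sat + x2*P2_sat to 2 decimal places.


P = x1*P1_sat + x2*P2_sat
x2 = 1 - x1 = 1 - 0.8 = 0.2
P = 0.8*188 + 0.2*191
P = 150.4 + 38.2
P = 188.60 kPa


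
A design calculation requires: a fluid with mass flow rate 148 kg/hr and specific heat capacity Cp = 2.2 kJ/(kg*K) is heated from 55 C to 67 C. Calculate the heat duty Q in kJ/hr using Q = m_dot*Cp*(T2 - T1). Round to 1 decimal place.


Q = m_dot * Cp * (T2 - T1)
Q = 148 * 2.2 * (67 - 55)
Q = 148 * 2.2 * 12
Q = 3907.2 kJ/hr


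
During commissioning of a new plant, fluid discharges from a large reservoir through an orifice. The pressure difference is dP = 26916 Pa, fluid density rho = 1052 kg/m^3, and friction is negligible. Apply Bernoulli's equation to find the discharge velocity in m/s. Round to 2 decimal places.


v = sqrt(2*dP/rho)
v = sqrt(2*26916/1052)
v = sqrt(51.171103)
v = 7.15 m/s


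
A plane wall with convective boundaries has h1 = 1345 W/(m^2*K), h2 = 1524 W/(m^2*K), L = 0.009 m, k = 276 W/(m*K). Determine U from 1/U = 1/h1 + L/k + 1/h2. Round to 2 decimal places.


1/U = 1/h1 + L/k + 1/h2
1/U = 1/1345 + 0.009/276 + 1/1524
1/U = 0.0007434944 + 3.26087e-05 + 0.000656168
1/U = 0.0014322711
U = 698.19 W/(m^2*K)


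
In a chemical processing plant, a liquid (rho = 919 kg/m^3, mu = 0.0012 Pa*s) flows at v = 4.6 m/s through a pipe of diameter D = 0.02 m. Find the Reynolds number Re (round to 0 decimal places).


Re = rho * v * D / mu
Re = 919 * 4.6 * 0.02 / 0.0012
Re = 84.548 / 0.0012
Re = 70457


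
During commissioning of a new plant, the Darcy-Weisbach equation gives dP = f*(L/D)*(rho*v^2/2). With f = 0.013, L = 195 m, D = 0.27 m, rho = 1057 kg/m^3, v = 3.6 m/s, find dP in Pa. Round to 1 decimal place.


dP = f * (L/D) * (rho*v^2/2)
dP = 0.013 * (195/0.27) * (1057*3.6^2/2)
L/D = 722.22222222
rho*v^2/2 = 1057*12.96/2 = 6849.36
dP = 0.013 * 722.22222222 * 6849.36
dP = 64307.9 Pa


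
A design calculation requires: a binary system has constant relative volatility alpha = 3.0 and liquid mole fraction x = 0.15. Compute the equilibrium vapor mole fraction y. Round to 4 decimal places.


y = alpha*x / (1 + (alpha-1)*x)
y = 3.0*0.15 / (1 + (3.0-1)*0.15)
y = 0.45 / (1 + 0.3)
y = 0.45 / 1.3
y = 0.3462


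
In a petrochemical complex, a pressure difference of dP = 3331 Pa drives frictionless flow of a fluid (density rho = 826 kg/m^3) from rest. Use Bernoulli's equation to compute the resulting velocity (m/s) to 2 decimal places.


v = sqrt(2*dP/rho)
v = sqrt(2*3331/826)
v = sqrt(8.065375)
v = 2.84 m/s


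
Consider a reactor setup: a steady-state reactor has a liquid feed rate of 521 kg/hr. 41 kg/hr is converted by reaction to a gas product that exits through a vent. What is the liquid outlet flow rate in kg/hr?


Steady-state mass balance on the main outlet: F_out = F_in - F_removed
F_out = 521 - 41
F_out = 480 kg/hr


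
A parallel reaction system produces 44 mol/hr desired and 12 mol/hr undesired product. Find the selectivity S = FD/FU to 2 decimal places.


S = desired product rate / undesired product rate
S = 44 / 12
S = 3.67


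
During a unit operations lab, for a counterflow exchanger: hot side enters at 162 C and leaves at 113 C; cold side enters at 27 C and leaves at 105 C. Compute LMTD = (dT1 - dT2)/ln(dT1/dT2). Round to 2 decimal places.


dT1 = Th_in - Tc_out = 162 - 105 = 57
dT2 = Th_out - Tc_in = 113 - 27 = 86
LMTD = (dT1 - dT2) / ln(dT1/dT2)
LMTD = (57 - 86) / ln(57/86)
LMTD = 70.51 K


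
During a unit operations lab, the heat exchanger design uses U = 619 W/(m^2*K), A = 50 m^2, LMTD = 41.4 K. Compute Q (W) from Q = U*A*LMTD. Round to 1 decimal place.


Q = U * A * LMTD
Q = 619 * 50 * 41.4
Q = 1281330.0 W


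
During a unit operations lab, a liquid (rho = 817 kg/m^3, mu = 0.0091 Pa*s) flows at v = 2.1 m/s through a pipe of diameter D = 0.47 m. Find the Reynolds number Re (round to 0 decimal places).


Re = rho * v * D / mu
Re = 817 * 2.1 * 0.47 / 0.0091
Re = 806.379 / 0.0091
Re = 88613


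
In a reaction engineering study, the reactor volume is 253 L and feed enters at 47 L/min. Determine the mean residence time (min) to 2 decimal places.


tau = V / v0
tau = 253 / 47
tau = 5.38 min


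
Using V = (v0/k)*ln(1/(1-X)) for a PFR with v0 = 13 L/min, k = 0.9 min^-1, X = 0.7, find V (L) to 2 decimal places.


V = (v0/k) * ln(1/(1-X))
V = (13/0.9) * ln(1/(1-0.7))
V = 14.444444 * ln(3.333333)
V = 14.444444 * 1.203973
V = 17.39 L


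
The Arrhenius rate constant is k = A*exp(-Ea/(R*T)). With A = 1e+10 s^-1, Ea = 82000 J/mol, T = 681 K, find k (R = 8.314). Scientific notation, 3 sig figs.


k = A * exp(-Ea/(R*T))
k = 1e+10 * exp(-82000 / (8.314 * 681))
k = 1e+10 * exp(-14.48294)
k = 5.13e+03


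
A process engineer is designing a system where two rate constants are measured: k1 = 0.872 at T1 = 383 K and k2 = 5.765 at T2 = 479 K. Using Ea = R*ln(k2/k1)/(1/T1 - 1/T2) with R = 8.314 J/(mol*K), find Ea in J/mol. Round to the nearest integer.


Ea = R * ln(k2/k1) / (1/T1 - 1/T2)
ln(k2/k1) = ln(5.765/0.872) = 1.888771
1/T1 - 1/T2 = 1/383 - 1/479 = 0.000523283385
Ea = 8.314 * 1.888771 / 0.000523283385
Ea = 30009 J/mol


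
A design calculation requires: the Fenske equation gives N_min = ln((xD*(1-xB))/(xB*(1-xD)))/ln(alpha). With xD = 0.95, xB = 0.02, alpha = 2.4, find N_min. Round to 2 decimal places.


N_min = ln((xD*(1-xB))/(xB*(1-xD))) / ln(alpha)
Numerator inside ln: 0.931 / 0.001 = 931.0
ln(931.0) = 6.836259
ln(alpha) = ln(2.4) = 0.875469
N_min = 6.836259 / 0.875469 = 7.81


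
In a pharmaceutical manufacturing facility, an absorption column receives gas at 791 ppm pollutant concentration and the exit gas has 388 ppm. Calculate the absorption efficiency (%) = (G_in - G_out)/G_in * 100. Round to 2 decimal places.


Efficiency = (G_in - G_out) / G_in * 100%
Efficiency = (791 - 388) / 791 * 100
Efficiency = 403 / 791 * 100
Efficiency = 50.95%


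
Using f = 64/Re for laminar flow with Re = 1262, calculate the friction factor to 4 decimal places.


f = 64 / Re
f = 64 / 1262
f = 0.0507


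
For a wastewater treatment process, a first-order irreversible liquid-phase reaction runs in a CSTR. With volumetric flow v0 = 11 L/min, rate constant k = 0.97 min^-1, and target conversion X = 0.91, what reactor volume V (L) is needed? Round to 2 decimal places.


V = v0 * X / (k * (1 - X))
V = 11 * 0.91 / (0.97 * (1 - 0.91))
V = 10.01 / (0.97 * 0.09)
V = 10.01 / 0.0873
V = 114.66 L


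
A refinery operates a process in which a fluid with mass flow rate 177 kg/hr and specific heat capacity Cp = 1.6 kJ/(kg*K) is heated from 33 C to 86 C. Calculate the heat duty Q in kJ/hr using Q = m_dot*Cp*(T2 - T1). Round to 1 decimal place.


Q = m_dot * Cp * (T2 - T1)
Q = 177 * 1.6 * (86 - 33)
Q = 177 * 1.6 * 53
Q = 15009.6 kJ/hr


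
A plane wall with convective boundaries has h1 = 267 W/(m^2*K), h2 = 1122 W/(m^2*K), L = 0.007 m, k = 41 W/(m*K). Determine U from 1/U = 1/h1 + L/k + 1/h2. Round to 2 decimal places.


1/U = 1/h1 + L/k + 1/h2
1/U = 1/267 + 0.007/41 + 1/1122
1/U = 0.0037453184 + 0.0001707317 + 0.0008912656
1/U = 0.0048073157
U = 208.02 W/(m^2*K)


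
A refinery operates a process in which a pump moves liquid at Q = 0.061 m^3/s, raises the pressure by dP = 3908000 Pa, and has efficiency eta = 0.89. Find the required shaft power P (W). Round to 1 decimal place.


P = Q * dP / eta
P = 0.061 * 3908000 / 0.89
P = 238388.0 / 0.89
P = 267851.7 W


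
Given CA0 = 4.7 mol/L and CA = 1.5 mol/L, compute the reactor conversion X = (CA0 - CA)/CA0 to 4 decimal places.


X = (CA0 - CA) / CA0
X = (4.7 - 1.5) / 4.7
X = 3.2 / 4.7
X = 0.6809


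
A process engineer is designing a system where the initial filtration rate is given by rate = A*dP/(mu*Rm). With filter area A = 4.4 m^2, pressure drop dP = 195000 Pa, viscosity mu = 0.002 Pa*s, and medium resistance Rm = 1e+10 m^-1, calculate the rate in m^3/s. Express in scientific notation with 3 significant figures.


rate = A * dP / (mu * Rm)
rate = 4.4 * 195000 / (0.002 * 1e+10)
rate = 858000.0 / 2.000e+07
rate = 4.29e-02 m^3/s


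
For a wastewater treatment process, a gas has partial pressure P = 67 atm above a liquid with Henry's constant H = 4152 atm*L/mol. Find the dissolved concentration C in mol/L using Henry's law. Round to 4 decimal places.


C = P / H
C = 67 / 4152
C = 0.0161 mol/L


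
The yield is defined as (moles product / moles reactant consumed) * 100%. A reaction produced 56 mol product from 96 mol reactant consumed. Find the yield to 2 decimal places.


Yield = (moles product / moles consumed) * 100%
Yield = (56 / 96) * 100
Yield = 0.5833 * 100
Yield = 58.33%


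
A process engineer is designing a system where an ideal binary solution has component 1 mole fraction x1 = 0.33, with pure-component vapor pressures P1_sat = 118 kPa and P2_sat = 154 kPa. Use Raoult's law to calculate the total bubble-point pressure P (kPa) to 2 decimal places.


P = x1*P1_sat + x2*P2_sat
x2 = 1 - x1 = 1 - 0.33 = 0.67
P = 0.33*118 + 0.67*154
P = 38.94 + 103.18
P = 142.12 kPa


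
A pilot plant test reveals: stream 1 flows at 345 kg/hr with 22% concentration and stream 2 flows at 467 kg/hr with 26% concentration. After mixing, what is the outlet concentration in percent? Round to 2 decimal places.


Mass balance on solute: F1*x1 + F2*x2 = F3*x3
F3 = F1 + F2 = 345 + 467 = 812 kg/hr
x3 = (F1*x1 + F2*x2)/F3
x3 = (345*0.22 + 467*0.26) / 812
x3 = 24.30%


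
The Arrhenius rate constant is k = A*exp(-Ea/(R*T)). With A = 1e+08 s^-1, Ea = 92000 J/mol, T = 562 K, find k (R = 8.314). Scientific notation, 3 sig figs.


k = A * exp(-Ea/(R*T))
k = 1e+08 * exp(-92000 / (8.314 * 562))
k = 1e+08 * exp(-19.689808)
k = 2.81e-01


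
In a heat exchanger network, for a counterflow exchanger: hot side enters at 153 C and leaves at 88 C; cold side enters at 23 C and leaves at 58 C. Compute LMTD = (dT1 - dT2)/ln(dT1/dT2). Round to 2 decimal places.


dT1 = Th_in - Tc_out = 153 - 58 = 95
dT2 = Th_out - Tc_in = 88 - 23 = 65
LMTD = (dT1 - dT2) / ln(dT1/dT2)
LMTD = (95 - 65) / ln(95/65)
LMTD = 79.05 K


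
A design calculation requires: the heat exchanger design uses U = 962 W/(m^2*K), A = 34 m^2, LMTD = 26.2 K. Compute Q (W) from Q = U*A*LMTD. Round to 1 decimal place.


Q = U * A * LMTD
Q = 962 * 34 * 26.2
Q = 856949.6 W


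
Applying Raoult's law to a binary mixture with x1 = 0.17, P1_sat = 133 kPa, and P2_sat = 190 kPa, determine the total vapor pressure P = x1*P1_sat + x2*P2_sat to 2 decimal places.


P = x1*P1_sat + x2*P2_sat
x2 = 1 - x1 = 1 - 0.17 = 0.83
P = 0.17*133 + 0.83*190
P = 22.61 + 157.7
P = 180.31 kPa


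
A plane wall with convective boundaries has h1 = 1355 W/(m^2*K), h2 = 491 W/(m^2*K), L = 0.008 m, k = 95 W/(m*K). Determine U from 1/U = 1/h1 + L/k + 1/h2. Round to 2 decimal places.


1/U = 1/h1 + L/k + 1/h2
1/U = 1/1355 + 0.008/95 + 1/491
1/U = 0.0007380074 + 8.42105e-05 + 0.0020366599
1/U = 0.0028588778
U = 349.79 W/(m^2*K)


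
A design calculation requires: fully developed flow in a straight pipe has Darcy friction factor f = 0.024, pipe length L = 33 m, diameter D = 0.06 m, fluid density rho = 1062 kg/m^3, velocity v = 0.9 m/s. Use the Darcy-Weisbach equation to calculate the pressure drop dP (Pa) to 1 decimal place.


dP = f * (L/D) * (rho*v^2/2)
dP = 0.024 * (33/0.06) * (1062*0.9^2/2)
L/D = 550.0
rho*v^2/2 = 1062*0.81/2 = 430.11
dP = 0.024 * 550.0 * 430.11
dP = 5677.5 Pa


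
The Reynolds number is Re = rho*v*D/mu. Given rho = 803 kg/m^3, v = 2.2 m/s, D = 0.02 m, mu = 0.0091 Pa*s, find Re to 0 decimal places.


Re = rho * v * D / mu
Re = 803 * 2.2 * 0.02 / 0.0091
Re = 35.332 / 0.0091
Re = 3883


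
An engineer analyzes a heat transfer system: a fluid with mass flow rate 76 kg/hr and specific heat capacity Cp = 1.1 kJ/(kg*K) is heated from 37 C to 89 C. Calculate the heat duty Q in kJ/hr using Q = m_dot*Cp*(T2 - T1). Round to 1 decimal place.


Q = m_dot * Cp * (T2 - T1)
Q = 76 * 1.1 * (89 - 37)
Q = 76 * 1.1 * 52
Q = 4347.2 kJ/hr


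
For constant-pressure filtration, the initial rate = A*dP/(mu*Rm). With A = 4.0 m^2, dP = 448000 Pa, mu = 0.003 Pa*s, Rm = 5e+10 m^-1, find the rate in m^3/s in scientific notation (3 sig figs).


rate = A * dP / (mu * Rm)
rate = 4.0 * 448000 / (0.003 * 5e+10)
rate = 1792000.0 / 1.500e+08
rate = 1.19e-02 m^3/s


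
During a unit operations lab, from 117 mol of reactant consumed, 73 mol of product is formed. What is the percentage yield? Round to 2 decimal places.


Yield = (moles product / moles consumed) * 100%
Yield = (73 / 117) * 100
Yield = 0.6239 * 100
Yield = 62.39%


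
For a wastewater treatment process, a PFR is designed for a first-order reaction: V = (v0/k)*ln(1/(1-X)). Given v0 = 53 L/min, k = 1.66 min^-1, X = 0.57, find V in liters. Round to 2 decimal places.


V = (v0/k) * ln(1/(1-X))
V = (53/1.66) * ln(1/(1-0.57))
V = 31.927711 * ln(2.325581)
V = 31.927711 * 0.84397
V = 26.95 L


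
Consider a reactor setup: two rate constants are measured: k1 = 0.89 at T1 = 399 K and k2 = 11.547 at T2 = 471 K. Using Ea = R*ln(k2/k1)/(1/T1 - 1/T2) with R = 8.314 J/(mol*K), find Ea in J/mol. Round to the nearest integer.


Ea = R * ln(k2/k1) / (1/T1 - 1/T2)
ln(k2/k1) = ln(11.547/0.89) = 2.5629595
1/T1 - 1/T2 = 1/399 - 1/471 = 0.000383123414
Ea = 8.314 * 2.5629595 / 0.000383123414
Ea = 55618 J/mol


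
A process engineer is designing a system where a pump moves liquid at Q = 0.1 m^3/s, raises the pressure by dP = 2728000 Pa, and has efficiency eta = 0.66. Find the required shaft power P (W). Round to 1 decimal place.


P = Q * dP / eta
P = 0.1 * 2728000 / 0.66
P = 272800.0 / 0.66
P = 413333.3 W


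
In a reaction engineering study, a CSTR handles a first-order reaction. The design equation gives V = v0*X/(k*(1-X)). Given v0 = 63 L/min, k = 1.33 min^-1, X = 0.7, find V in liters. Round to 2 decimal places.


V = v0 * X / (k * (1 - X))
V = 63 * 0.7 / (1.33 * (1 - 0.7))
V = 44.1 / (1.33 * 0.3)
V = 44.1 / 0.399
V = 110.53 L


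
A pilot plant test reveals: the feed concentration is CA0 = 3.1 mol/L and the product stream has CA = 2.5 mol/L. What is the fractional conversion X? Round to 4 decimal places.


X = (CA0 - CA) / CA0
X = (3.1 - 2.5) / 3.1
X = 0.6 / 3.1
X = 0.1935


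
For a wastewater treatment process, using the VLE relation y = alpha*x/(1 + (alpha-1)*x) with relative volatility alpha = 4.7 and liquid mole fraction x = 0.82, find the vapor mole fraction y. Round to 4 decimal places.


y = alpha*x / (1 + (alpha-1)*x)
y = 4.7*0.82 / (1 + (4.7-1)*0.82)
y = 3.854 / (1 + 3.034)
y = 3.854 / 4.034
y = 0.9554


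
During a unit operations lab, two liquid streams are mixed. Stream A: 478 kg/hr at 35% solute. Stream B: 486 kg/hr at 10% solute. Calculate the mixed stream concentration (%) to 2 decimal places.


Mass balance on solute: F1*x1 + F2*x2 = F3*x3
F3 = F1 + F2 = 478 + 486 = 964 kg/hr
x3 = (F1*x1 + F2*x2)/F3
x3 = (478*0.35 + 486*0.1) / 964
x3 = 22.40%


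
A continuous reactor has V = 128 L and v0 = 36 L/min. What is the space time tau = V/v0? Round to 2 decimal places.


tau = V / v0
tau = 128 / 36
tau = 3.56 min


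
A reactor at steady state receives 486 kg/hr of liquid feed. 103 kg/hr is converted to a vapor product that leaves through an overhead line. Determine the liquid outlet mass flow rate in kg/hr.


Steady-state mass balance on the main outlet: F_out = F_in - F_removed
F_out = 486 - 103
F_out = 383 kg/hr


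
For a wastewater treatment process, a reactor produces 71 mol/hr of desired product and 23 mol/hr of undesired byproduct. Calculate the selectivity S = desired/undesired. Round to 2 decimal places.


S = desired product rate / undesired product rate
S = 71 / 23
S = 3.09


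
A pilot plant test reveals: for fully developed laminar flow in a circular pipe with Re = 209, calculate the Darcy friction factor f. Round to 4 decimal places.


f = 64 / Re
f = 64 / 209
f = 0.3062


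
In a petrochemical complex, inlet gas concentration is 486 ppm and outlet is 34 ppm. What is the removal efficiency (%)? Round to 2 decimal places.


Efficiency = (G_in - G_out) / G_in * 100%
Efficiency = (486 - 34) / 486 * 100
Efficiency = 452 / 486 * 100
Efficiency = 93.00%


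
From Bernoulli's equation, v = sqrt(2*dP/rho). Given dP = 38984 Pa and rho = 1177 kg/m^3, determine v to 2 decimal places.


v = sqrt(2*dP/rho)
v = sqrt(2*38984/1177)
v = sqrt(66.242991)
v = 8.14 m/s


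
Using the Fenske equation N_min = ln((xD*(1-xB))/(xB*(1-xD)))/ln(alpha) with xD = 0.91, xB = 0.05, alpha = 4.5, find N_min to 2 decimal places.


N_min = ln((xD*(1-xB))/(xB*(1-xD))) / ln(alpha)
Numerator inside ln: 0.8645 / 0.0045 = 192.111111
ln(192.111111) = 5.258074
ln(alpha) = ln(4.5) = 1.504077
N_min = 5.258074 / 1.504077 = 3.50


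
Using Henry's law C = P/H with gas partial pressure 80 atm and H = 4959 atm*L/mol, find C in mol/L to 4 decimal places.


C = P / H
C = 80 / 4959
C = 0.0161 mol/L


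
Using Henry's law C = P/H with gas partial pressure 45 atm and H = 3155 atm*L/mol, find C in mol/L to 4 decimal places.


C = P / H
C = 45 / 3155
C = 0.0143 mol/L


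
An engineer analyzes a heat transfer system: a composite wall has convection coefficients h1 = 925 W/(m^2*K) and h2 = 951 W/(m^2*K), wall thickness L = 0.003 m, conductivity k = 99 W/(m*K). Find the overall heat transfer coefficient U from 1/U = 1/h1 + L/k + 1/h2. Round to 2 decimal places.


1/U = 1/h1 + L/k + 1/h2
1/U = 1/925 + 0.003/99 + 1/951
1/U = 0.0010810811 + 3.0303e-05 + 0.0010515247
1/U = 0.0021629088
U = 462.34 W/(m^2*K)


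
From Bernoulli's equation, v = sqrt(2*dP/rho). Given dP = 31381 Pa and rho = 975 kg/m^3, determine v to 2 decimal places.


v = sqrt(2*dP/rho)
v = sqrt(2*31381/975)
v = sqrt(64.371282)
v = 8.02 m/s


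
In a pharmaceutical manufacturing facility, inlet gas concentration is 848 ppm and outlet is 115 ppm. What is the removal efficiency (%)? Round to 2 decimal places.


Efficiency = (G_in - G_out) / G_in * 100%
Efficiency = (848 - 115) / 848 * 100
Efficiency = 733 / 848 * 100
Efficiency = 86.44%


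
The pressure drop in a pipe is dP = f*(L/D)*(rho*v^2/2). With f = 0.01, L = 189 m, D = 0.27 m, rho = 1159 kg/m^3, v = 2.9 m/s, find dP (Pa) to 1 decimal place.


dP = f * (L/D) * (rho*v^2/2)
dP = 0.01 * (189/0.27) * (1159*2.9^2/2)
L/D = 700.0
rho*v^2/2 = 1159*8.41/2 = 4873.595
dP = 0.01 * 700.0 * 4873.595
dP = 34115.2 Pa


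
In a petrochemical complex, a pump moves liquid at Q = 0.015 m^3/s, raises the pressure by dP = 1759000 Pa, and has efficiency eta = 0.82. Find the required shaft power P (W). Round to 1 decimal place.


P = Q * dP / eta
P = 0.015 * 1759000 / 0.82
P = 26385.0 / 0.82
P = 32176.8 W


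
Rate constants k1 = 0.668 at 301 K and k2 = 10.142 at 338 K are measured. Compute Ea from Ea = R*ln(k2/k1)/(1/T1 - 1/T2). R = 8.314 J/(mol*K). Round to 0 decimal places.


Ea = R * ln(k2/k1) / (1/T1 - 1/T2)
ln(k2/k1) = ln(10.142/0.668) = 2.7201523
1/T1 - 1/T2 = 1/301 - 1/338 = 0.000363679255
Ea = 8.314 * 2.7201523 / 0.000363679255
Ea = 62185 J/mol


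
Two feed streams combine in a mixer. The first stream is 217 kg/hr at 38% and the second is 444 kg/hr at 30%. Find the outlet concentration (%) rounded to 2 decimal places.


Mass balance on solute: F1*x1 + F2*x2 = F3*x3
F3 = F1 + F2 = 217 + 444 = 661 kg/hr
x3 = (F1*x1 + F2*x2)/F3
x3 = (217*0.38 + 444*0.3) / 661
x3 = 32.63%


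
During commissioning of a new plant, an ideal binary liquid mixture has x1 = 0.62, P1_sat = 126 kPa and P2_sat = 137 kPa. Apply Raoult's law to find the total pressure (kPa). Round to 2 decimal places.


P = x1*P1_sat + x2*P2_sat
x2 = 1 - x1 = 1 - 0.62 = 0.38
P = 0.62*126 + 0.38*137
P = 78.12 + 52.06
P = 130.18 kPa


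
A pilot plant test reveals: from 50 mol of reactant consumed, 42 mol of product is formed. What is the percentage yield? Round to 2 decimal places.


Yield = (moles product / moles consumed) * 100%
Yield = (42 / 50) * 100
Yield = 0.84 * 100
Yield = 84.00%


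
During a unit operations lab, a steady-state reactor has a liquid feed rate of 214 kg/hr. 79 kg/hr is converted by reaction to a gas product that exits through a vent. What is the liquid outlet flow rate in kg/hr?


Steady-state mass balance on the main outlet: F_out = F_in - F_removed
F_out = 214 - 79
F_out = 135 kg/hr


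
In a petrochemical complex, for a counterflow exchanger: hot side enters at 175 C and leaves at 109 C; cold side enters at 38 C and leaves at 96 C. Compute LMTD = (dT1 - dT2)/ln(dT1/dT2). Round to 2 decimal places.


dT1 = Th_in - Tc_out = 175 - 96 = 79
dT2 = Th_out - Tc_in = 109 - 38 = 71
LMTD = (dT1 - dT2) / ln(dT1/dT2)
LMTD = (79 - 71) / ln(79/71)
LMTD = 74.93 K


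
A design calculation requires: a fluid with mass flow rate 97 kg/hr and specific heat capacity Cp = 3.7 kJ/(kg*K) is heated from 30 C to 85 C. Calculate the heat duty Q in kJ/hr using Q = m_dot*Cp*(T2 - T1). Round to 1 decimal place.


Q = m_dot * Cp * (T2 - T1)
Q = 97 * 3.7 * (85 - 30)
Q = 97 * 3.7 * 55
Q = 19739.5 kJ/hr


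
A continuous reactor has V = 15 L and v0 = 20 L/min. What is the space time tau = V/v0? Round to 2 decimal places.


tau = V / v0
tau = 15 / 20
tau = 0.75 min


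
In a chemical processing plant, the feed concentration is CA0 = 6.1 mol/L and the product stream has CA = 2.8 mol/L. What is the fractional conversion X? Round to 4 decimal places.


X = (CA0 - CA) / CA0
X = (6.1 - 2.8) / 6.1
X = 3.3 / 6.1
X = 0.5410


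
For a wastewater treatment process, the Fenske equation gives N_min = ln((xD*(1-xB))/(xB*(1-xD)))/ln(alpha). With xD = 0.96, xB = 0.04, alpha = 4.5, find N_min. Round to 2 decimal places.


N_min = ln((xD*(1-xB))/(xB*(1-xD))) / ln(alpha)
Numerator inside ln: 0.9216 / 0.0016 = 576.0
ln(576.0) = 6.356108
ln(alpha) = ln(4.5) = 1.504077
N_min = 6.356108 / 1.504077 = 4.23


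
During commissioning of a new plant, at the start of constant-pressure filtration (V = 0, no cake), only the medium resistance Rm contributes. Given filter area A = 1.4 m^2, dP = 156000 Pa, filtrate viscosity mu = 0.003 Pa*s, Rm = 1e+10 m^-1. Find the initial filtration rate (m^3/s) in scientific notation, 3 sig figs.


rate = A * dP / (mu * Rm)
rate = 1.4 * 156000 / (0.003 * 1e+10)
rate = 218400.0 / 3.000e+07
rate = 7.28e-03 m^3/s


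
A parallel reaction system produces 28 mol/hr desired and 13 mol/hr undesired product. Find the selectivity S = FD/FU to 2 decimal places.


S = desired product rate / undesired product rate
S = 28 / 13
S = 2.15


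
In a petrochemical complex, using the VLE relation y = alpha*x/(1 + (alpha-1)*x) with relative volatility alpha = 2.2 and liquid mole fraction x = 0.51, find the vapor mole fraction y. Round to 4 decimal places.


y = alpha*x / (1 + (alpha-1)*x)
y = 2.2*0.51 / (1 + (2.2-1)*0.51)
y = 1.122 / (1 + 0.612)
y = 1.122 / 1.612
y = 0.6960


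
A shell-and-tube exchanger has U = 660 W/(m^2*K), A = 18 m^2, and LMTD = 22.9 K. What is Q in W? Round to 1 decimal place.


Q = U * A * LMTD
Q = 660 * 18 * 22.9
Q = 272052.0 W


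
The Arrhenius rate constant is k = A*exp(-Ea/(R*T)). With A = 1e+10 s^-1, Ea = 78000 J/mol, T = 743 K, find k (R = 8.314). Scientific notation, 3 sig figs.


k = A * exp(-Ea/(R*T))
k = 1e+10 * exp(-78000 / (8.314 * 743))
k = 1e+10 * exp(-12.626872)
k = 3.28e+04


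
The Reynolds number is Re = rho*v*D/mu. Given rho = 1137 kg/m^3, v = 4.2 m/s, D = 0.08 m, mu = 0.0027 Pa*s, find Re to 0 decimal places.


Re = rho * v * D / mu
Re = 1137 * 4.2 * 0.08 / 0.0027
Re = 382.032 / 0.0027
Re = 141493


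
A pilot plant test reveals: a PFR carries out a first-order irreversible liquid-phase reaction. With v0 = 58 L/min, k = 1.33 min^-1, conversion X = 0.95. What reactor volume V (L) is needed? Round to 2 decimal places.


V = (v0/k) * ln(1/(1-X))
V = (58/1.33) * ln(1/(1-0.95))
V = 43.609023 * ln(20.0)
V = 43.609023 * 2.995732
V = 130.64 L


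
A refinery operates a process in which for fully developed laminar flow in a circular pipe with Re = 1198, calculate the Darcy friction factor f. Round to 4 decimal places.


f = 64 / Re
f = 64 / 1198
f = 0.0534


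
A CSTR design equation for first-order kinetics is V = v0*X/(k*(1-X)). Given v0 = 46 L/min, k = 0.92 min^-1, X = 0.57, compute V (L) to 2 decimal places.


V = v0 * X / (k * (1 - X))
V = 46 * 0.57 / (0.92 * (1 - 0.57))
V = 26.22 / (0.92 * 0.43)
V = 26.22 / 0.3956
V = 66.28 L


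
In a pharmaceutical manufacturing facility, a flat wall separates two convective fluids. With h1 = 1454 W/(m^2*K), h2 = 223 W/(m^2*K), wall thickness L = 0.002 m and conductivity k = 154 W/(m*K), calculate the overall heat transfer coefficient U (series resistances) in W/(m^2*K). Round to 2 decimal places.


1/U = 1/h1 + L/k + 1/h2
1/U = 1/1454 + 0.002/154 + 1/223
1/U = 0.0006877579 + 1.2987e-05 + 0.0044843049
1/U = 0.0051850498
U = 192.86 W/(m^2*K)


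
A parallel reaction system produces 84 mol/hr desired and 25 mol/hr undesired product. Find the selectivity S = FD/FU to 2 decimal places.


S = desired product rate / undesired product rate
S = 84 / 25
S = 3.36


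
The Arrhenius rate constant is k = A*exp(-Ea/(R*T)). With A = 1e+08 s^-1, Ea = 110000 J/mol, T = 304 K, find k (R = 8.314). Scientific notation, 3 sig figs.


k = A * exp(-Ea/(R*T))
k = 1e+08 * exp(-110000 / (8.314 * 304))
k = 1e+08 * exp(-43.522024)
k = 1.25e-11


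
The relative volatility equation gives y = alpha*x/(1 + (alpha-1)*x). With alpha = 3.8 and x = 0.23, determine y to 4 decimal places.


y = alpha*x / (1 + (alpha-1)*x)
y = 3.8*0.23 / (1 + (3.8-1)*0.23)
y = 0.874 / (1 + 0.644)
y = 0.874 / 1.644
y = 0.5316


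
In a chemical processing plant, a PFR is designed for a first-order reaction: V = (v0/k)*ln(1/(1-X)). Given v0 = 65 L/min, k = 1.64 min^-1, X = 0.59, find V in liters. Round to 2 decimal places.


V = (v0/k) * ln(1/(1-X))
V = (65/1.64) * ln(1/(1-0.59))
V = 39.634146 * ln(2.439024)
V = 39.634146 * 0.891598
V = 35.34 L


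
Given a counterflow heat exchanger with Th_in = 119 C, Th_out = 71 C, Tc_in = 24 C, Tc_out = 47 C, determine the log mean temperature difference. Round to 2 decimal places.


dT1 = Th_in - Tc_out = 119 - 47 = 72
dT2 = Th_out - Tc_in = 71 - 24 = 47
LMTD = (dT1 - dT2) / ln(dT1/dT2)
LMTD = (72 - 47) / ln(72/47)
LMTD = 58.61 K


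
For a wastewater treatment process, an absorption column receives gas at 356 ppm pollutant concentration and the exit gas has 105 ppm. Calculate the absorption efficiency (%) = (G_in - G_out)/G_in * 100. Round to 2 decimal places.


Efficiency = (G_in - G_out) / G_in * 100%
Efficiency = (356 - 105) / 356 * 100
Efficiency = 251 / 356 * 100
Efficiency = 70.51%


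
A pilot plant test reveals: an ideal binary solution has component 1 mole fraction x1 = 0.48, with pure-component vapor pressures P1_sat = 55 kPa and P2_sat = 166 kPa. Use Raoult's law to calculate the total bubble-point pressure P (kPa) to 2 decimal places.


P = x1*P1_sat + x2*P2_sat
x2 = 1 - x1 = 1 - 0.48 = 0.52
P = 0.48*55 + 0.52*166
P = 26.4 + 86.32
P = 112.72 kPa


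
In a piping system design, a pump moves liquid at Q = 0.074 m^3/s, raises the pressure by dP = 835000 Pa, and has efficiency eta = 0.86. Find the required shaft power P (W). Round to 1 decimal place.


P = Q * dP / eta
P = 0.074 * 835000 / 0.86
P = 61790.0 / 0.86
P = 71848.8 W


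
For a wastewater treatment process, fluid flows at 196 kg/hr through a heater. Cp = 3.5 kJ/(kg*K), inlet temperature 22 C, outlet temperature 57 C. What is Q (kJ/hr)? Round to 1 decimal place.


Q = m_dot * Cp * (T2 - T1)
Q = 196 * 3.5 * (57 - 22)
Q = 196 * 3.5 * 35
Q = 24010.0 kJ/hr


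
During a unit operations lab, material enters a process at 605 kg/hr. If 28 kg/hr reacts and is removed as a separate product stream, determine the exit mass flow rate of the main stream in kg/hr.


Steady-state mass balance on the main outlet: F_out = F_in - F_removed
F_out = 605 - 28
F_out = 577 kg/hr


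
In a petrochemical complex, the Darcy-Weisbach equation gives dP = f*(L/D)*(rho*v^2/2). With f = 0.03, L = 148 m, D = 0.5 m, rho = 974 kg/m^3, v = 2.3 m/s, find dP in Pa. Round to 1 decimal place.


dP = f * (L/D) * (rho*v^2/2)
dP = 0.03 * (148/0.5) * (974*2.3^2/2)
L/D = 296.0
rho*v^2/2 = 974*5.29/2 = 2576.23
dP = 0.03 * 296.0 * 2576.23
dP = 22876.9 Pa


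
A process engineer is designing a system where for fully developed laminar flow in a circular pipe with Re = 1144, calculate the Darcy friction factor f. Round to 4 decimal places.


f = 64 / Re
f = 64 / 1144
f = 0.0559


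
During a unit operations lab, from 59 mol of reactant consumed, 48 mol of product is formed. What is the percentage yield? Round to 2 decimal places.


Yield = (moles product / moles consumed) * 100%
Yield = (48 / 59) * 100
Yield = 0.8136 * 100
Yield = 81.36%


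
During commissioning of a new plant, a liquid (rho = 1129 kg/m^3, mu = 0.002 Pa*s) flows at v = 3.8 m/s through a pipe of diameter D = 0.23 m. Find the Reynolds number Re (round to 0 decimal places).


Re = rho * v * D / mu
Re = 1129 * 3.8 * 0.23 / 0.002
Re = 986.746 / 0.002
Re = 493373


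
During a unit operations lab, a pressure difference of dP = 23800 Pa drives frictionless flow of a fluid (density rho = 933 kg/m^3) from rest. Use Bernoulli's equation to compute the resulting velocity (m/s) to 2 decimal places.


v = sqrt(2*dP/rho)
v = sqrt(2*23800/933)
v = sqrt(51.018221)
v = 7.14 m/s


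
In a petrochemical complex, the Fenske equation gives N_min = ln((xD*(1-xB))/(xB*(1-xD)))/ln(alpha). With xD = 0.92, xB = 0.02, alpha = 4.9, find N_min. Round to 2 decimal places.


N_min = ln((xD*(1-xB))/(xB*(1-xD))) / ln(alpha)
Numerator inside ln: 0.9016 / 0.0016 = 563.5
ln(563.5) = 6.334167
ln(alpha) = ln(4.9) = 1.589235
N_min = 6.334167 / 1.589235 = 3.99


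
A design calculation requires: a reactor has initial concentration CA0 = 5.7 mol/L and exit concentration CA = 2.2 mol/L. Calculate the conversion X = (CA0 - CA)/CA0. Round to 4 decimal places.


X = (CA0 - CA) / CA0
X = (5.7 - 2.2) / 5.7
X = 3.5 / 5.7
X = 0.6140


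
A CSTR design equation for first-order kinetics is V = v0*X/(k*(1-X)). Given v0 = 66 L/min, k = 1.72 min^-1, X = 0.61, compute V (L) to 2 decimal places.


V = v0 * X / (k * (1 - X))
V = 66 * 0.61 / (1.72 * (1 - 0.61))
V = 40.26 / (1.72 * 0.39)
V = 40.26 / 0.6708
V = 60.02 L


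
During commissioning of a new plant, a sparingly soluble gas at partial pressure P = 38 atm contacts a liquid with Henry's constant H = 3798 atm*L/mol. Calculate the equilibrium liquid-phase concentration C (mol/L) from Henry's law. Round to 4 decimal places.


C = P / H
C = 38 / 3798
C = 0.0100 mol/L


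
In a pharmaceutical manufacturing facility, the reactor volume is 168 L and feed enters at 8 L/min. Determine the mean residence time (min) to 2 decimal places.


tau = V / v0
tau = 168 / 8
tau = 21.00 min


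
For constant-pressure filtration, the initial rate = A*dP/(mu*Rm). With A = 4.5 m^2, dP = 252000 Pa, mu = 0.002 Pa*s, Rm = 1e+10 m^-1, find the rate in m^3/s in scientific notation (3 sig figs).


rate = A * dP / (mu * Rm)
rate = 4.5 * 252000 / (0.002 * 1e+10)
rate = 1134000.0 / 2.000e+07
rate = 5.67e-02 m^3/s


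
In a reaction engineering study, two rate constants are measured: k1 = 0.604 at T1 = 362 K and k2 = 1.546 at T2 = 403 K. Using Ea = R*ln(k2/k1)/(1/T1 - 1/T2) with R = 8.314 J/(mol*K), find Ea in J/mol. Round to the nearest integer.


Ea = R * ln(k2/k1) / (1/T1 - 1/T2)
ln(k2/k1) = ln(1.546/0.604) = 0.939852
1/T1 - 1/T2 = 1/362 - 1/403 = 0.000281041361
Ea = 8.314 * 0.939852 / 0.000281041361
Ea = 27803 J/mol


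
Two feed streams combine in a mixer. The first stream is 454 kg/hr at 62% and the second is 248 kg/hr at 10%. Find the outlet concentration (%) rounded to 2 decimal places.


Mass balance on solute: F1*x1 + F2*x2 = F3*x3
F3 = F1 + F2 = 454 + 248 = 702 kg/hr
x3 = (F1*x1 + F2*x2)/F3
x3 = (454*0.62 + 248*0.1) / 702
x3 = 43.63%


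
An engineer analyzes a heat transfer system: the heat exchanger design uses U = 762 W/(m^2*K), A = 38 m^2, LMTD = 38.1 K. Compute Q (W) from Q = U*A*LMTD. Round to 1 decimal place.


Q = U * A * LMTD
Q = 762 * 38 * 38.1
Q = 1103223.6 W


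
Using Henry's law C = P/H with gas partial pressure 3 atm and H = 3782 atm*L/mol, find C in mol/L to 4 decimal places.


C = P / H
C = 3 / 3782
C = 0.0008 mol/L


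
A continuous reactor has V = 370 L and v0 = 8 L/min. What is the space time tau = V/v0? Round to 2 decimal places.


tau = V / v0
tau = 370 / 8
tau = 46.25 min


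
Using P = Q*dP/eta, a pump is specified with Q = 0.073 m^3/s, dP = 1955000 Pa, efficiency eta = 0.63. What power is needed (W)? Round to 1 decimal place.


P = Q * dP / eta
P = 0.073 * 1955000 / 0.63
P = 142715.0 / 0.63
P = 226531.7 W


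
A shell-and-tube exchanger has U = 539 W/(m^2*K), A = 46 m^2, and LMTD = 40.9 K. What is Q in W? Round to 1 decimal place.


Q = U * A * LMTD
Q = 539 * 46 * 40.9
Q = 1014074.6 W


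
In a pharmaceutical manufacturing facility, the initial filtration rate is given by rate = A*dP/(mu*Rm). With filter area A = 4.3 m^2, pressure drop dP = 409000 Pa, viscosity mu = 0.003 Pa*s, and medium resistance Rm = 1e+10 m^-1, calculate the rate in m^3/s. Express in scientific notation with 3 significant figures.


rate = A * dP / (mu * Rm)
rate = 4.3 * 409000 / (0.003 * 1e+10)
rate = 1758700.0 / 3.000e+07
rate = 5.86e-02 m^3/s


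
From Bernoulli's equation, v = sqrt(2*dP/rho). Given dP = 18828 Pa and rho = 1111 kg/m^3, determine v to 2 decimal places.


v = sqrt(2*dP/rho)
v = sqrt(2*18828/1111)
v = sqrt(33.893789)
v = 5.82 m/s


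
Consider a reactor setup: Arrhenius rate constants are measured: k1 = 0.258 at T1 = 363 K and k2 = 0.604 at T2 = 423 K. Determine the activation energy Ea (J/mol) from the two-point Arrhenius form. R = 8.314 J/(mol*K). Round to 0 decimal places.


Ea = R * ln(k2/k1) / (1/T1 - 1/T2)
ln(k2/k1) = ln(0.604/0.258) = 0.8506146
1/T1 - 1/T2 = 1/363 - 1/423 = 0.000390754743
Ea = 8.314 * 0.8506146 / 0.000390754743
Ea = 18098 J/mol


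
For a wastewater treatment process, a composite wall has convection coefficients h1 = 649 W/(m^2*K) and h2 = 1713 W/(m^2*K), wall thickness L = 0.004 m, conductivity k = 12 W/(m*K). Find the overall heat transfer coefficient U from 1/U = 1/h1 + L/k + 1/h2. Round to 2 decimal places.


1/U = 1/h1 + L/k + 1/h2
1/U = 1/649 + 0.004/12 + 1/1713
1/U = 0.001540832 + 0.0003333333 + 0.0005837712
1/U = 0.0024579365
U = 406.85 W/(m^2*K)


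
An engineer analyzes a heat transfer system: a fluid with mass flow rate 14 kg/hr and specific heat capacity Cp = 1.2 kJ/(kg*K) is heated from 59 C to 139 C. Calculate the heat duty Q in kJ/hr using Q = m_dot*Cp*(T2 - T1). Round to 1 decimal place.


Q = m_dot * Cp * (T2 - T1)
Q = 14 * 1.2 * (139 - 59)
Q = 14 * 1.2 * 80
Q = 1344.0 kJ/hr


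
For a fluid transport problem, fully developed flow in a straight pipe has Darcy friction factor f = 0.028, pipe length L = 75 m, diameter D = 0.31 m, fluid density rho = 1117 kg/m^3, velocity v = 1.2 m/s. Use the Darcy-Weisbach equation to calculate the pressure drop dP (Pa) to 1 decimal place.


dP = f * (L/D) * (rho*v^2/2)
dP = 0.028 * (75/0.31) * (1117*1.2^2/2)
L/D = 241.93548387
rho*v^2/2 = 1117*1.44/2 = 804.24
dP = 0.028 * 241.93548387 * 804.24
dP = 5448.1 Pa


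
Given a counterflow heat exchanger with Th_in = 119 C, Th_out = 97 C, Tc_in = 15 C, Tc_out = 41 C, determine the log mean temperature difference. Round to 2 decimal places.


dT1 = Th_in - Tc_out = 119 - 41 = 78
dT2 = Th_out - Tc_in = 97 - 15 = 82
LMTD = (dT1 - dT2) / ln(dT1/dT2)
LMTD = (78 - 82) / ln(78/82)
LMTD = 79.98 K


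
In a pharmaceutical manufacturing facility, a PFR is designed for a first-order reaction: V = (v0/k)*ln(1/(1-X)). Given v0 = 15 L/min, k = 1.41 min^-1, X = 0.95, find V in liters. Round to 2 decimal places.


V = (v0/k) * ln(1/(1-X))
V = (15/1.41) * ln(1/(1-0.95))
V = 10.638298 * ln(20.0)
V = 10.638298 * 2.995732
V = 31.87 L


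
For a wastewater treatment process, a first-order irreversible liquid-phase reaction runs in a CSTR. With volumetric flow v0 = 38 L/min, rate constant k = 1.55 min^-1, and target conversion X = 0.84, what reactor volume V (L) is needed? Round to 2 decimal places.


V = v0 * X / (k * (1 - X))
V = 38 * 0.84 / (1.55 * (1 - 0.84))
V = 31.92 / (1.55 * 0.16)
V = 31.92 / 0.248
V = 128.71 L


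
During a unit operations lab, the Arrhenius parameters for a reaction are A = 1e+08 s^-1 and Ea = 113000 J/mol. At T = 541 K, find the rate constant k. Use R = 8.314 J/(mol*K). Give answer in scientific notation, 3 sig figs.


k = A * exp(-Ea/(R*T))
k = 1e+08 * exp(-113000 / (8.314 * 541))
k = 1e+08 * exp(-25.12298)
k = 1.23e-03


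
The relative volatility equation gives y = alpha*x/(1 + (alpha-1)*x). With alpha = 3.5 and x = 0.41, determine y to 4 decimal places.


y = alpha*x / (1 + (alpha-1)*x)
y = 3.5*0.41 / (1 + (3.5-1)*0.41)
y = 1.435 / (1 + 1.025)
y = 1.435 / 2.025
y = 0.7086


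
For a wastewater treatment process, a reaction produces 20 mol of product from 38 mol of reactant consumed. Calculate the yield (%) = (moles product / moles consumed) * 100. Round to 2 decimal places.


Yield = (moles product / moles consumed) * 100%
Yield = (20 / 38) * 100
Yield = 0.5263 * 100
Yield = 52.63%


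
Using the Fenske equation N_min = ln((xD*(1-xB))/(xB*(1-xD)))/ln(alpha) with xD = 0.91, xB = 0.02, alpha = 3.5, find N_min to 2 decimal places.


N_min = ln((xD*(1-xB))/(xB*(1-xD))) / ln(alpha)
Numerator inside ln: 0.8918 / 0.0018 = 495.444444
ln(495.444444) = 6.205455
ln(alpha) = ln(3.5) = 1.252763
N_min = 6.205455 / 1.252763 = 4.95


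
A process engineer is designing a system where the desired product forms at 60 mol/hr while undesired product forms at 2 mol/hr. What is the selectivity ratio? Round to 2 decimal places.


S = desired product rate / undesired product rate
S = 60 / 2
S = 30.00
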